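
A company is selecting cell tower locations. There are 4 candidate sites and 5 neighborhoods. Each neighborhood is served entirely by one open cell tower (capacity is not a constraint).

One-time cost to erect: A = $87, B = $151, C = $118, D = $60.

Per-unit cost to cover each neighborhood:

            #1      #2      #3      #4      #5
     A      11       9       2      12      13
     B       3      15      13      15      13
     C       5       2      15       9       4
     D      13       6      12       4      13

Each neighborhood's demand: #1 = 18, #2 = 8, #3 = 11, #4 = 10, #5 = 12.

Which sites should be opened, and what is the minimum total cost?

Open A and C; minimum total cost 471.

For any fixed open set, each neighborhood goes to its cheapest open site; total = fixed + service.
{A, C}: #1→C 5·18=90, #2→C 2·8=16, #3→A 2·11=22, #4→C 9·10=90, #5→C 4·12=48. Service 266; fixed 205; total 471.
{A, C, D}: service 216 + fixed 265 = 481
{C, D}: service 326 + fixed 178 = 504
{A, B, C, D}: #1→B 3·18=54, #2→C 2·8=16, #3→A 2·11=22, #4→D 4·10=40, #5→C 4·12=48. Service 180; fixed 416; total 596.
No other subset beats 471.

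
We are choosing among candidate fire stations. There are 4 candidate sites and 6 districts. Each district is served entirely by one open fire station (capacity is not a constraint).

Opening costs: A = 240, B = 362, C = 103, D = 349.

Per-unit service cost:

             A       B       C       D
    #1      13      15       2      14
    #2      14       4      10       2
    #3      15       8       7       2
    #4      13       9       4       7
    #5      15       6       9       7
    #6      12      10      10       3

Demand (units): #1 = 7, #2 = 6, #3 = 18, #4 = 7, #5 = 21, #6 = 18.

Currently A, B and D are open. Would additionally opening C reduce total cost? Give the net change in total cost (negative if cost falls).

No — net change +5 (cost rises by 5).

Current service cost with {A, B, D}: 368.
Adding C: each district re-picks its cheapest; new service cost 270, saving 98.
Extra fixed cost: 103. Net change = 103 − 98 = 5.
(Totals: 1319 → 1324.)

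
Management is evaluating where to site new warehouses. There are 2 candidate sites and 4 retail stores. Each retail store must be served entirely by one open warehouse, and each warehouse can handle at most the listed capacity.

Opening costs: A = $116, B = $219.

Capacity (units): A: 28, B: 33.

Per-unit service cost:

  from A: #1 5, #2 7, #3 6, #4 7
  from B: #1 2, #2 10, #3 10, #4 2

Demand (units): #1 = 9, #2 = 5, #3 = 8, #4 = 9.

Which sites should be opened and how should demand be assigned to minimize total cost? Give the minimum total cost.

Open {B}: #1→B 2·9=18, #2→B 10·5=50, #3→B 10·8=80, #4→B 2·9=18.
Loads: B carries 31/33. Service 166; fixed 219; total 385.
Next best feasible plan costs 454.

Minimum total cost: 385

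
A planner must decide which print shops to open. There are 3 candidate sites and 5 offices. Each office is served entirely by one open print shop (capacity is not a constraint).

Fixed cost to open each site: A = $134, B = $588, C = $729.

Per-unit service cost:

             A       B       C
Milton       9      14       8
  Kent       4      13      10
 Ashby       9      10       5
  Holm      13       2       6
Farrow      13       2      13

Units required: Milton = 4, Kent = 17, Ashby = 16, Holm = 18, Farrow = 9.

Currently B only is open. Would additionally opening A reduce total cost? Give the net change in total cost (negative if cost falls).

Yes — net change −55 (cost falls by 55).

Current service cost with {B}: 491.
Adding A: each office re-picks its cheapest; new service cost 302, saving 189.
Extra fixed cost: 134. Net change = 134 − 189 = -55.
(Totals: 1079 → 1024.)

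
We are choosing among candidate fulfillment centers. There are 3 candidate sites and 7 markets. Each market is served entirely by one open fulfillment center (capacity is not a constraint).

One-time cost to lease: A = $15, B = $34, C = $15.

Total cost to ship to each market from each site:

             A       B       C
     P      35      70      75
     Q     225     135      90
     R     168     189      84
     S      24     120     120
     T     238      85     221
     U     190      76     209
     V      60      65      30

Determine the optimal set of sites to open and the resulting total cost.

For any fixed open set, each market goes to its cheapest open site; total = fixed + service.
{A, B, C}: P→A 35, Q→C 90, R→C 84, S→A 24, T→B 85, U→B 76, V→C 30. Service 424; fixed 64; total 488.
{B, C}: service 555 + fixed 49 = 604
{A, B}: service 583 + fixed 49 = 632
{A}: service 940 + fixed 15 = 955
(All 7 nonempty subsets were checked; A, B and C is lowest.)

Open A, B and C; minimum total cost 488.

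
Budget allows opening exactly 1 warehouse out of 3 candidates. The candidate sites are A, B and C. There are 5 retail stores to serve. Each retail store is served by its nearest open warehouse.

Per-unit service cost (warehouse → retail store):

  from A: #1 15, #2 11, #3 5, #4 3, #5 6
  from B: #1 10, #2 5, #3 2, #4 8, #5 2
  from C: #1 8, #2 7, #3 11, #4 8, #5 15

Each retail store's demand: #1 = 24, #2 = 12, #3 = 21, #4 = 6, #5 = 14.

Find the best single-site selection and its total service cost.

Choose B only; total service cost 418.

With exactly 1 open, each retail store uses its cheapest among the chosen.
{B}: #1→B 10·24=240, #2→B 5·12=60, #3→B 2·21=42, #4→B 8·6=48, #5→B 2·14=28. Service cost 418.
{A}: service cost 699
{C}: service cost 765
Among all 3 size-1 choices, {B} is lowest.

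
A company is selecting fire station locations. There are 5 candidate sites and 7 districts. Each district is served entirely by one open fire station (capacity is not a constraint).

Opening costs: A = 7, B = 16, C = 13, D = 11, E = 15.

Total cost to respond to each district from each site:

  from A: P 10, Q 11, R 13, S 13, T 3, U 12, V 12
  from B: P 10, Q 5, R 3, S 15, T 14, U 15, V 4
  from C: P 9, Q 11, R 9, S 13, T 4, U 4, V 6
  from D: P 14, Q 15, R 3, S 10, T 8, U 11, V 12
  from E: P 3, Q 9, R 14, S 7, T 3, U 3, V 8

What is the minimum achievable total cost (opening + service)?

Minimum total cost: 59

For any fixed open set, each district goes to its cheapest open site; total = fixed + service.
{B, E}: P→E 3, Q→B 5, R→B 3, S→E 7, T→E 3, U→E 3, V→B 4. Service 28; fixed 31; total 59.
{D, E}: service 36 + fixed 26 = 62
{E}: P→E 3, Q→E 9, R→E 14, S→E 7, T→E 3, U→E 3, V→E 8. Service 47; fixed 15; total 62.
{A, B, C, D, E}: service 28 + fixed 62 = 90
No other subset beats 59.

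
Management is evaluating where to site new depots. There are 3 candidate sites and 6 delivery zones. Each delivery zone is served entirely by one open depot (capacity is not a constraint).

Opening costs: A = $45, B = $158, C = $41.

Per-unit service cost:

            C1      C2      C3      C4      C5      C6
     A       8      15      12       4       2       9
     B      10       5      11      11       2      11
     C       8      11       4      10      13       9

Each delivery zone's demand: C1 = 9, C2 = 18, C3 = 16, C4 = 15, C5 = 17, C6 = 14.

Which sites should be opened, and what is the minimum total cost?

For any fixed open set, each delivery zone goes to its cheapest open site; total = fixed + service.
{A, C}: C1→A 8·9=72, C2→C 11·18=198, C3→C 4·16=64, C4→A 4·15=60, C5→A 2·17=34, C6→A 9·14=126. Service 554; fixed 86; total 640.
{A, B, C}: service 446 + fixed 244 = 690
{B, C}: C1→C 8·9=72, C2→B 5·18=90, C3→C 4·16=64, C4→C 10·15=150, C5→B 2·17=34, C6→C 9·14=126. Service 536; fixed 199; total 735.
{C}: service 831 + fixed 41 = 872
No other subset beats 640.

Open A and C; minimum total cost 640.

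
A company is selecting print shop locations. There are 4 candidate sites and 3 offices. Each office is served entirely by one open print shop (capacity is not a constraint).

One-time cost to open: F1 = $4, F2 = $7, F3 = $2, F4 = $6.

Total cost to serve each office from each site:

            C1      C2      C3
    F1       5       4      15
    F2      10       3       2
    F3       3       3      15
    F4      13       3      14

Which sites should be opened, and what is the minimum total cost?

Open F2 and F3; minimum total cost 17.

For any fixed open set, each office goes to its cheapest open site; total = fixed + service.
{F2, F3}: C1→F3 3, C2→F2 3, C3→F2 2. Service 8; fixed 9; total 17.
{F1, F2}: service 10 + fixed 11 = 21
{F1, F2, F3}: C1→F3 3, C2→F2 3, C3→F2 2. Service 8; fixed 13; total 21.
{F1, F2, F3, F4}: C1→F3 3, C2→F2 3, C3→F2 2. Service 8; fixed 19; total 27.
(All 15 nonempty subsets were checked; F2 and F3 is lowest.)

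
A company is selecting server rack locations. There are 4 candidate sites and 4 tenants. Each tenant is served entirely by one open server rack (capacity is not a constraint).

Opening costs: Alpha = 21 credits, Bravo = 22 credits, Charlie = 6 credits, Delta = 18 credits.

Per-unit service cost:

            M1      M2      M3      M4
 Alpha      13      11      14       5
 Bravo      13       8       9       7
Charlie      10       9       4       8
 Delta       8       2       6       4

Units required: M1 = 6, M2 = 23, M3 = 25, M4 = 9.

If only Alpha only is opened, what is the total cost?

Each tenant is assigned to its cheapest site among the open ones.
{Alpha}: M1→Alpha 13·6=78, M2→Alpha 11·23=253, M3→Alpha 14·25=350, M4→Alpha 5·9=45. Service 726; fixed 21; total 747.

Total cost: 747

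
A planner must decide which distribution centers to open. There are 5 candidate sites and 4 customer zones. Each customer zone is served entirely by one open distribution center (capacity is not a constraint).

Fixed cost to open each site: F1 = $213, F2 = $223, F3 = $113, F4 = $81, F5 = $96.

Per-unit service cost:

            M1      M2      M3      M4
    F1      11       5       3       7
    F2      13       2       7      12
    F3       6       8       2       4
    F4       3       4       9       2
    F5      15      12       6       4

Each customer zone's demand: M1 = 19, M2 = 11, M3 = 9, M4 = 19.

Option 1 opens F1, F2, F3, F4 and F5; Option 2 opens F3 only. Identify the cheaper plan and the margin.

Option 1: {F1, F2, F3, F4, F5}: M1→F4 3·19=57, M2→F2 2·11=22, M3→F3 2·9=18, M4→F4 2·19=38. Service 135; fixed 726; total 861.
Option 2: {F3}: M1→F3 6·19=114, M2→F3 8·11=88, M3→F3 2·9=18, M4→F3 4·19=76. Service 296; fixed 113; total 409.
Difference: |861 − 409| = 452.

Option 2 is cheaper by 452.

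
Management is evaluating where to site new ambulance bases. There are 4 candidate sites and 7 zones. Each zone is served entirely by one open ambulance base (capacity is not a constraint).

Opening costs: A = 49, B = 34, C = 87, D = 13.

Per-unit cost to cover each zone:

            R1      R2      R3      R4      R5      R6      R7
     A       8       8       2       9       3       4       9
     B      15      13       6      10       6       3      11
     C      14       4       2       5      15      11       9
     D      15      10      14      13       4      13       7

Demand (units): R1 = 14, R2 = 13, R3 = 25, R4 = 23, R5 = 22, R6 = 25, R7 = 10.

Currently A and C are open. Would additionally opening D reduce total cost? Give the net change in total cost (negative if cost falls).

Current service cost with {A, C}: 585.
Adding D: each zone re-picks its cheapest; new service cost 565, saving 20.
Extra fixed cost: 13. Net change = 13 − 20 = -7.
(Totals: 721 → 714.)

Yes — net change −7 (cost falls by 7).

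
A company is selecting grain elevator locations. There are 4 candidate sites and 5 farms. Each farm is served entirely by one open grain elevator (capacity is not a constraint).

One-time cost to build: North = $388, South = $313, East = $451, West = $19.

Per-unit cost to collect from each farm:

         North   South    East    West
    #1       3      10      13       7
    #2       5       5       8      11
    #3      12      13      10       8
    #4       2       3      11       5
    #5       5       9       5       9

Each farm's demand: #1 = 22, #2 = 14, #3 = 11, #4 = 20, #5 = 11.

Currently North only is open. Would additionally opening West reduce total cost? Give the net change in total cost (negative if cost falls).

Current service cost with {North}: 363.
Adding West: each farm re-picks its cheapest; new service cost 319, saving 44.
Extra fixed cost: 19. Net change = 19 − 44 = -25.
(Totals: 751 → 726.)

Yes — net change −25 (cost falls by 25).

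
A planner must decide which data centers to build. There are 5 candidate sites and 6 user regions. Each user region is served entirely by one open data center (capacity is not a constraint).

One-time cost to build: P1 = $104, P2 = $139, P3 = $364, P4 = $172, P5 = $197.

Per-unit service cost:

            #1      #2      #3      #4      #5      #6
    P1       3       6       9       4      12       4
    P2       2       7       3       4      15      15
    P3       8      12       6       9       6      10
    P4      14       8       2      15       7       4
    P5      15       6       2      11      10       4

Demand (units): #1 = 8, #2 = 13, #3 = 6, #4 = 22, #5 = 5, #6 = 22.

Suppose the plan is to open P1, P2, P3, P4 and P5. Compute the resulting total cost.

Each user region is assigned to its cheapest site among the open ones.
{P1, P2, P3, P4, P5}: #1→P2 2·8=16, #2→P1 6·13=78, #3→P4 2·6=12, #4→P1 4·22=88, #5→P3 6·5=30, #6→P1 4·22=88. Service 312; fixed 976; total 1288.

Total cost: 1288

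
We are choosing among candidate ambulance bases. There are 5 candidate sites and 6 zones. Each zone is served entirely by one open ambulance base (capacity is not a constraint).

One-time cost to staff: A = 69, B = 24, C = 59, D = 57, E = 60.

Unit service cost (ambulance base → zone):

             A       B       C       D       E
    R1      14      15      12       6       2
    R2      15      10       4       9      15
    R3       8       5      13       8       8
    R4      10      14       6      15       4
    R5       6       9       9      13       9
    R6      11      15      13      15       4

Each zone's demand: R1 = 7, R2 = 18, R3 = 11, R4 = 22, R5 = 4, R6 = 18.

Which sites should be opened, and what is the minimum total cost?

Open B, C and E; minimum total cost 480.

For any fixed open set, each zone goes to its cheapest open site; total = fixed + service.
{B, C, E}: R1→E 2·7=14, R2→C 4·18=72, R3→B 5·11=55, R4→E 4·22=88, R5→B 9·4=36, R6→E 4·18=72. Service 337; fixed 143; total 480.
{C, E}: R1→E 2·7=14, R2→C 4·18=72, R3→E 8·11=88, R4→E 4·22=88, R5→C 9·4=36, R6→E 4·18=72. Service 370; fixed 119; total 489.
{B, E}: service 445 + fixed 84 = 529
{A, B, C, D, E}: service 325 + fixed 269 = 594
No other subset beats 480.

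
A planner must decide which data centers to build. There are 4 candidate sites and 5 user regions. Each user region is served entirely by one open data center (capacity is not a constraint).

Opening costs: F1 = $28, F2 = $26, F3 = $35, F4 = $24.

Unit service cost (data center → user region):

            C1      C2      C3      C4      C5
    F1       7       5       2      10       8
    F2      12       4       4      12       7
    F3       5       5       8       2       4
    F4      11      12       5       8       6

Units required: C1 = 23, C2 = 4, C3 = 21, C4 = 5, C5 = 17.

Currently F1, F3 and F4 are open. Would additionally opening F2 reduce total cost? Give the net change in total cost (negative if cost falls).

No — net change +22 (cost rises by 22).

Current service cost with {F1, F3, F4}: 255.
Adding F2: each user region re-picks its cheapest; new service cost 251, saving 4.
Extra fixed cost: 26. Net change = 26 − 4 = 22.
(Totals: 342 → 364.)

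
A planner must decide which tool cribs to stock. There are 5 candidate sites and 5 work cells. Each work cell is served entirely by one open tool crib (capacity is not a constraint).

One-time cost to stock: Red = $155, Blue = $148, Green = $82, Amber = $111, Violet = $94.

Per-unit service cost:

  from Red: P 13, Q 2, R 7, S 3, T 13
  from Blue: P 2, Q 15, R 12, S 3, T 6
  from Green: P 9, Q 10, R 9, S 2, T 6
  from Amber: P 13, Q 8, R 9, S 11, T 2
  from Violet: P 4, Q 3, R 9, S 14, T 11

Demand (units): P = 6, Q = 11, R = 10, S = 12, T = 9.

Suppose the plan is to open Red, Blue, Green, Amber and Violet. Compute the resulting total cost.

Total cost: 736

Each work cell is assigned to its cheapest site among the open ones.
{Red, Blue, Green, Amber, Violet}: P→Blue 2·6=12, Q→Red 2·11=22, R→Red 7·10=70, S→Green 2·12=24, T→Amber 2·9=18. Service 146; fixed 590; total 736.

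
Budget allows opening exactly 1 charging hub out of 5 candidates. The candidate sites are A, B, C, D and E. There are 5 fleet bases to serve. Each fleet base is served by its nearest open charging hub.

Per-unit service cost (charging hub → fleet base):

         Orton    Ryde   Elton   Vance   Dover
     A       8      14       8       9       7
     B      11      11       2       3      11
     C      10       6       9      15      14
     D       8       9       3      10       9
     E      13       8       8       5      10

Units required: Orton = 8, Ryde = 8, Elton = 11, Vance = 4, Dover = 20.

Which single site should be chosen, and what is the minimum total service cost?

Choose D only; total service cost 389.

With exactly 1 open, each fleet base uses its cheapest among the chosen.
{D}: Orton→D 8·8=64, Ryde→D 9·8=72, Elton→D 3·11=33, Vance→D 10·4=40, Dover→D 9·20=180. Service cost 389.
{B}: service cost 430
{A}: service cost 440
Among all 5 size-1 choices, {D} is lowest.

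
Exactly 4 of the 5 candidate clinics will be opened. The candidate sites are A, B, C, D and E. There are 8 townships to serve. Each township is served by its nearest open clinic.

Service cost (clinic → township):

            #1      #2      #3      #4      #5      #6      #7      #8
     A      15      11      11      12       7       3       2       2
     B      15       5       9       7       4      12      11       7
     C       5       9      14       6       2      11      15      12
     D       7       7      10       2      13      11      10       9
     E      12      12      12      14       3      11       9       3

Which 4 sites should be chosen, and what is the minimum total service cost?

With exactly 4 open, each township uses its cheapest among the chosen.
{A, B, C, D}: #1→C 5, #2→B 5, #3→B 9, #4→D 2, #5→C 2, #6→A 3, #7→A 2, #8→A 2. Service cost 30.
{A, B, D, E}: service cost 33
{A, C, D, E}: service cost 33
Among all 5 size-4 choices, {A, B, C, D} is lowest.

Choose A, B, C and D; total service cost 30.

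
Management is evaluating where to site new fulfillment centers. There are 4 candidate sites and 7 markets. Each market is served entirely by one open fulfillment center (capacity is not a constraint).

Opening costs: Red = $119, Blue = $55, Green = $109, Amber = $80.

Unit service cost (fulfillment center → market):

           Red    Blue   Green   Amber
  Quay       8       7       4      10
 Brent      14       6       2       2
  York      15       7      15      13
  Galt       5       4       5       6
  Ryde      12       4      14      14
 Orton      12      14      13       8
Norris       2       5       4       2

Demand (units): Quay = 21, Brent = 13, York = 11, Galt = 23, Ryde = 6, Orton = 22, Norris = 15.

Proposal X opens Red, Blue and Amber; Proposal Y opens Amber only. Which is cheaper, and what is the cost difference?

Proposal X: {Red, Blue, Amber}: Quay→Blue 7·21=147, Brent→Amber 2·13=26, York→Blue 7·11=77, Galt→Blue 4·23=92, Ryde→Blue 4·6=24, Orton→Amber 8·22=176, Norris→Red 2·15=30. Service 572; fixed 254; total 826.
Proposal Y: {Amber}: Quay→Amber 10·21=210, Brent→Amber 2·13=26, York→Amber 13·11=143, Galt→Amber 6·23=138, Ryde→Amber 14·6=84, Orton→Amber 8·22=176, Norris→Amber 2·15=30. Service 807; fixed 80; total 887.
Difference: |826 − 887| = 61.

Proposal X is cheaper by 61.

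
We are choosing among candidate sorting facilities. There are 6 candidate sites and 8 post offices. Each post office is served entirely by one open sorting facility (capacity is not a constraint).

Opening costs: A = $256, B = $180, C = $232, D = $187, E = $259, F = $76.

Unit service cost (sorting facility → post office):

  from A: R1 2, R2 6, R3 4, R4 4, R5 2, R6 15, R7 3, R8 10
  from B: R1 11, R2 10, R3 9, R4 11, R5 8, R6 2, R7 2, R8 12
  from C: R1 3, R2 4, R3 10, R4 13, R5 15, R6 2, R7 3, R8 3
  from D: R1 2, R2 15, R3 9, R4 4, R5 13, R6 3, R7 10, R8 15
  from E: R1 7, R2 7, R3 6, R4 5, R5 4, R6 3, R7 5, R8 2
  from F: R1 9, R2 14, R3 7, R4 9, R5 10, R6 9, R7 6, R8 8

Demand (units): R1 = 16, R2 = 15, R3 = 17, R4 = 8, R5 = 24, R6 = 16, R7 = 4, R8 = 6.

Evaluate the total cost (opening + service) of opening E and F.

Each post office is assigned to its cheapest site among the open ones.
{E, F}: R1→E 7·16=112, R2→E 7·15=105, R3→E 6·17=102, R4→E 5·8=40, R5→E 4·24=96, R6→E 3·16=48, R7→E 5·4=20, R8→E 2·6=12. Service 535; fixed 335; total 870.

Total cost: 870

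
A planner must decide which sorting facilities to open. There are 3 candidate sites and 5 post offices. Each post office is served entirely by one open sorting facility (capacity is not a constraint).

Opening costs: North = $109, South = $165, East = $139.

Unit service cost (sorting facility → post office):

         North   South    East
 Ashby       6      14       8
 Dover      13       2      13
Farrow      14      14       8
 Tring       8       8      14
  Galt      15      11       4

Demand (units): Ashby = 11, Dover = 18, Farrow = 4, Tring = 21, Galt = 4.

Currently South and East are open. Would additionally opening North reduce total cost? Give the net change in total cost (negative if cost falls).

Current service cost with {South, East}: 340.
Adding North: each post office re-picks its cheapest; new service cost 318, saving 22.
Extra fixed cost: 109. Net change = 109 − 22 = 87.
(Totals: 644 → 731.)

No — net change +87 (cost rises by 87).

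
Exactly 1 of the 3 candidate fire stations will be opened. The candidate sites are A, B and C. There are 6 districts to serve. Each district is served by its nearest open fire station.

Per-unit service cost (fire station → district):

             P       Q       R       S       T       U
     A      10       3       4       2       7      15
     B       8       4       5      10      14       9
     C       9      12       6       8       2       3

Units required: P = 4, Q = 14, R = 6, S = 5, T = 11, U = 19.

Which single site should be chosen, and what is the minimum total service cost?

Choose C only; total service cost 359.

With exactly 1 open, each district uses its cheapest among the chosen.
{C}: P→C 9·4=36, Q→C 12·14=168, R→C 6·6=36, S→C 8·5=40, T→C 2·11=22, U→C 3·19=57. Service cost 359.
{A}: service cost 478
{B}: service cost 493
Among all 3 size-1 choices, {C} is lowest.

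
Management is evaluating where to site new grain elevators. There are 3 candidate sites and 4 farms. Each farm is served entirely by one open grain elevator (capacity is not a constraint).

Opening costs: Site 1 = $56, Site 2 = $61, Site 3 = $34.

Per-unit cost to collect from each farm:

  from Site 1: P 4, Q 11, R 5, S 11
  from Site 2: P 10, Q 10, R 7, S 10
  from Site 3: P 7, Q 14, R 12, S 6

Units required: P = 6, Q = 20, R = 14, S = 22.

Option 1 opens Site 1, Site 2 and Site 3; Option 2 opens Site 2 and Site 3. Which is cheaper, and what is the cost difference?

Option 2 is cheaper by 10.

Option 1: {Site 1, Site 2, Site 3}: P→Site 1 4·6=24, Q→Site 2 10·20=200, R→Site 1 5·14=70, S→Site 3 6·22=132. Service 426; fixed 151; total 577.
Option 2: {Site 2, Site 3}: P→Site 3 7·6=42, Q→Site 2 10·20=200, R→Site 2 7·14=98, S→Site 3 6·22=132. Service 472; fixed 95; total 567.
Difference: |577 − 567| = 10.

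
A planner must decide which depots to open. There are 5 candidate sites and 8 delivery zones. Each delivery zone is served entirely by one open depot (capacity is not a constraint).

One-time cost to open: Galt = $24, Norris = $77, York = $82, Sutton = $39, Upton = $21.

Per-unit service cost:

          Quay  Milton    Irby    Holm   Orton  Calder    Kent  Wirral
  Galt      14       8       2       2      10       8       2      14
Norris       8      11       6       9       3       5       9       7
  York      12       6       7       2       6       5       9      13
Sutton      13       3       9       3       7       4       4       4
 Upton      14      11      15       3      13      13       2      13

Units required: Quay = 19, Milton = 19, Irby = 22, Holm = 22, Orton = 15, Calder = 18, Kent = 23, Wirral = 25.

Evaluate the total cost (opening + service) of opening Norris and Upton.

Each delivery zone is assigned to its cheapest site among the open ones.
{Norris, Upton}: Quay→Norris 8·19=152, Milton→Norris 11·19=209, Irby→Norris 6·22=132, Holm→Upton 3·22=66, Orton→Norris 3·15=45, Calder→Norris 5·18=90, Kent→Upton 2·23=46, Wirral→Norris 7·25=175. Service 915; fixed 98; total 1013.

Total cost: 1013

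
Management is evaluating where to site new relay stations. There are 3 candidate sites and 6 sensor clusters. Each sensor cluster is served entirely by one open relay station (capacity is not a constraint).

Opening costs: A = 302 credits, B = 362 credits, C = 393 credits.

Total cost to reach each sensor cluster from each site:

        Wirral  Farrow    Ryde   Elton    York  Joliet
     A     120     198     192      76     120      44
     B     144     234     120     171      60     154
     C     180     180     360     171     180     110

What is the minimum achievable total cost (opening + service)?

Minimum total cost: 1052

For any fixed open set, each sensor cluster goes to its cheapest open site; total = fixed + service.
{A}: Wirral→A 120, Farrow→A 198, Ryde→A 192, Elton→A 76, York→A 120, Joliet→A 44. Service 750; fixed 302; total 1052.
{B}: service 883 + fixed 362 = 1245
{A, B}: Wirral→A 120, Farrow→A 198, Ryde→B 120, Elton→A 76, York→B 60, Joliet→A 44. Service 618; fixed 664; total 1282.
{A, B, C}: service 600 + fixed 1057 = 1657
No other subset beats 1052.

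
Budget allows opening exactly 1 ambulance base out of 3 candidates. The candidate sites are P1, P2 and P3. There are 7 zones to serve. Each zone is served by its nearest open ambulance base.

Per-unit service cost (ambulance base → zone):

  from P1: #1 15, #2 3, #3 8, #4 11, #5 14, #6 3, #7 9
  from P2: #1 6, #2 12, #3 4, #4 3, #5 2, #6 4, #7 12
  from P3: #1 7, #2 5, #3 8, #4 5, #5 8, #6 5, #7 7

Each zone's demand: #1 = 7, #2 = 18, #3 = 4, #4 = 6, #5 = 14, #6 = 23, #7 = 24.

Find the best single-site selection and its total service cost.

Choose P3 only; total service cost 596.

With exactly 1 open, each zone uses its cheapest among the chosen.
{P3}: #1→P3 7·7=49, #2→P3 5·18=90, #3→P3 8·4=32, #4→P3 5·6=30, #5→P3 8·14=112, #6→P3 5·23=115, #7→P3 7·24=168. Service cost 596.
{P2}: service cost 700
{P1}: service cost 738
Among all 3 size-1 choices, {P3} is lowest.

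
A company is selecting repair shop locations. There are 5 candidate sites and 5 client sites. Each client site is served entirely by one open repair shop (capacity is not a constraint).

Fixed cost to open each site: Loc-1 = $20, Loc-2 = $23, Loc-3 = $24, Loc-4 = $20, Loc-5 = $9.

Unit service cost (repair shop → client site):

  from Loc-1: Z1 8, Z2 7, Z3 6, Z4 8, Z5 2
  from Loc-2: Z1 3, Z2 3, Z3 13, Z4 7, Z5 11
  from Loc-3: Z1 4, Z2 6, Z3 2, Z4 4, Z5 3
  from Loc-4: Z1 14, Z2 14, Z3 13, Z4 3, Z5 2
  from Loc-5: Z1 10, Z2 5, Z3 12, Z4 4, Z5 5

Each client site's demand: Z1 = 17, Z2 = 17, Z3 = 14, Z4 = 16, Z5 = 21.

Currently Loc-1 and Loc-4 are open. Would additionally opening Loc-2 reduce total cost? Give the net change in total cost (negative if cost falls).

Yes — net change −130 (cost falls by 130).

Current service cost with {Loc-1, Loc-4}: 429.
Adding Loc-2: each client site re-picks its cheapest; new service cost 276, saving 153.
Extra fixed cost: 23. Net change = 23 − 153 = -130.
(Totals: 469 → 339.)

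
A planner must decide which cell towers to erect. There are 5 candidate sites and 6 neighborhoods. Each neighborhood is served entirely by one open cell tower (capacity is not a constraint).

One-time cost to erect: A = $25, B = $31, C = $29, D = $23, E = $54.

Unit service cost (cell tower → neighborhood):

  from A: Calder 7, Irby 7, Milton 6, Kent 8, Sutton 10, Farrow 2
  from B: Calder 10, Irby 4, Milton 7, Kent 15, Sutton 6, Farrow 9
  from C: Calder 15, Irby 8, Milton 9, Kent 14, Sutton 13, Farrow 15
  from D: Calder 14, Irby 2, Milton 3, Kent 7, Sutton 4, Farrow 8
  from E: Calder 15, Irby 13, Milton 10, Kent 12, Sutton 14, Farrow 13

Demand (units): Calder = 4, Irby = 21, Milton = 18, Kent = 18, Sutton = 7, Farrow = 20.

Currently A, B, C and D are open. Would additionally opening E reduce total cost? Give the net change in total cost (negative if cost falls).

Current service cost with {A, B, C, D}: 318.
Adding E: each neighborhood re-picks its cheapest; new service cost 318, saving 0.
Extra fixed cost: 54. Net change = 54 − 0 = 54.
(Totals: 426 → 480.)

No — net change +54 (cost rises by 54).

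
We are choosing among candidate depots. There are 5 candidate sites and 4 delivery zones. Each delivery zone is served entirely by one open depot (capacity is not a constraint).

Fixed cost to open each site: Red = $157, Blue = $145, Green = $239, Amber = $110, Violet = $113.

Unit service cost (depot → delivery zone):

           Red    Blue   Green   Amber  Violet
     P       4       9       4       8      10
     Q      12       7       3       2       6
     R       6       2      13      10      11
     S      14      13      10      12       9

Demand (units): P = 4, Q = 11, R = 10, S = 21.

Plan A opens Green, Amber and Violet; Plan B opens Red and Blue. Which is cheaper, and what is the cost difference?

Plan B is cheaper by 101.

Plan A: {Green, Amber, Violet}: P→Green 4·4=16, Q→Amber 2·11=22, R→Amber 10·10=100, S→Violet 9·21=189. Service 327; fixed 462; total 789.
Plan B: {Red, Blue}: P→Red 4·4=16, Q→Blue 7·11=77, R→Blue 2·10=20, S→Blue 13·21=273. Service 386; fixed 302; total 688.
Difference: |789 − 688| = 101.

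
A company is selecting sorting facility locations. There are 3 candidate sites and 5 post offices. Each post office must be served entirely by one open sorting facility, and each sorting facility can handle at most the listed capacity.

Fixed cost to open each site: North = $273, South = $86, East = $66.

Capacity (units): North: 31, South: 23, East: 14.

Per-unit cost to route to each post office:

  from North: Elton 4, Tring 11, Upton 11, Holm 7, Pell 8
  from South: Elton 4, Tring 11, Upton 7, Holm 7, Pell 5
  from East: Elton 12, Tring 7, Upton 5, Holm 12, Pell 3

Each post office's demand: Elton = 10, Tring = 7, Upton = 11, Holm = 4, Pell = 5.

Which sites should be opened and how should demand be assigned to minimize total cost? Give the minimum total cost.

Minimum total cost: 499

Open {South, East}: Elton→East 12·10=120, Tring→South 11·7=77, Upton→South 7·11=77, Holm→East 12·4=48, Pell→South 5·5=25.
Loads: South carries 23/23, East carries 14/14. Service 347; fixed 152; total 499.
Next best feasible plan costs 579.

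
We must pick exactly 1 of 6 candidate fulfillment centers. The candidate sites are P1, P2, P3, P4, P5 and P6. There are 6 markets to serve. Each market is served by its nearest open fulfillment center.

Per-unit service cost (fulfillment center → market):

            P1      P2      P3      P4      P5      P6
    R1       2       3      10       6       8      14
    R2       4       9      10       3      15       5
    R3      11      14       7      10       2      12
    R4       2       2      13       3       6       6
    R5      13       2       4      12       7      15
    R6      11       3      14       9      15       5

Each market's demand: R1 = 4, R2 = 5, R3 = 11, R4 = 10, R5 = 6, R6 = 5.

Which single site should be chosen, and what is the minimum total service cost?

With exactly 1 open, each market uses its cheapest among the chosen.
{P2}: R1→P2 3·4=12, R2→P2 9·5=45, R3→P2 14·11=154, R4→P2 2·10=20, R5→P2 2·6=12, R6→P2 3·5=15. Service cost 258.
{P4}: service cost 296
{P1}: service cost 302
Among all 6 size-1 choices, {P2} is lowest.

Choose P2 only; total service cost 258.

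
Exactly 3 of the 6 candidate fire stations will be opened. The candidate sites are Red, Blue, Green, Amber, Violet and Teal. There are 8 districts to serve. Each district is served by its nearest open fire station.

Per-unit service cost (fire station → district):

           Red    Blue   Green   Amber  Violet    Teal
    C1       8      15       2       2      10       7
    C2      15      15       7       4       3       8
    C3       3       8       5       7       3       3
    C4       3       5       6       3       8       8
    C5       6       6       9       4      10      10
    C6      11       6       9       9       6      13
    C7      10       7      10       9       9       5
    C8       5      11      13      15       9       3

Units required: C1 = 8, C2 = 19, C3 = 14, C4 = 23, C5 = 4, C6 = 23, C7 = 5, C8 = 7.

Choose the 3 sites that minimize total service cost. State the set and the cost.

Choose Amber, Violet and Teal; total service cost 384.

With exactly 3 open, each district uses its cheapest among the chosen.
{Amber, Violet, Teal}: C1→Amber 2·8=16, C2→Violet 3·19=57, C3→Violet 3·14=42, C4→Amber 3·23=69, C5→Amber 4·4=16, C6→Violet 6·23=138, C7→Teal 5·5=25, C8→Teal 3·7=21. Service cost 384.
{Blue, Amber, Teal}: service cost 403
{Red, Amber, Violet}: service cost 418
Among all 20 size-3 choices, {Amber, Violet, Teal} is lowest.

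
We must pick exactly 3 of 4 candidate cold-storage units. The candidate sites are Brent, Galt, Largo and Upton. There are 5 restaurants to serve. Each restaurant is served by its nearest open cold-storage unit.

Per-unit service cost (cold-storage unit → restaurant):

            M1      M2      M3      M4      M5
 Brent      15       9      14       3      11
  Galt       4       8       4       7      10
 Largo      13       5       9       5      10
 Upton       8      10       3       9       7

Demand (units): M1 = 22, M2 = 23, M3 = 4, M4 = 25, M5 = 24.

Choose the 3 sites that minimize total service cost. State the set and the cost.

With exactly 3 open, each restaurant uses its cheapest among the chosen.
{Galt, Largo, Upton}: M1→Galt 4·22=88, M2→Largo 5·23=115, M3→Upton 3·4=12, M4→Largo 5·25=125, M5→Upton 7·24=168. Service cost 508.
{Brent, Galt, Upton}: service cost 527
{Brent, Galt, Largo}: service cost 534
Among all 4 size-3 choices, {Galt, Largo, Upton} is lowest.

Choose Galt, Largo and Upton; total service cost 508.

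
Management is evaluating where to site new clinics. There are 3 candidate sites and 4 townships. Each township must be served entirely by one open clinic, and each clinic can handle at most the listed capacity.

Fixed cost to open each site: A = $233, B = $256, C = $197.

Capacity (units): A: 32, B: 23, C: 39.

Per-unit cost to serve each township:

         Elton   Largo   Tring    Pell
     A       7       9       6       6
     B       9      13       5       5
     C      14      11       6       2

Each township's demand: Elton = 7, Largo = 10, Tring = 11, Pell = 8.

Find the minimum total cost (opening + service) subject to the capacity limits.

Open {C}: Elton→C 14·7=98, Largo→C 11·10=110, Tring→C 6·11=66, Pell→C 2·8=16.
Loads: C carries 36/39. Service 290; fixed 197; total 487.
Next best feasible plan costs 651.

Minimum total cost: 487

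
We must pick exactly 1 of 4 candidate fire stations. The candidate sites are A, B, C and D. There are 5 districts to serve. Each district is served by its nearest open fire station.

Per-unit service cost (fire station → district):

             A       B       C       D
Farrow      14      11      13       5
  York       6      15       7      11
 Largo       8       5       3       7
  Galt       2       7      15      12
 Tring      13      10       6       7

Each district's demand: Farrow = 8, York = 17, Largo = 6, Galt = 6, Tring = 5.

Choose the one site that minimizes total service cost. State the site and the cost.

Choose A only; total service cost 339.

With exactly 1 open, each district uses its cheapest among the chosen.
{A}: Farrow→A 14·8=112, York→A 6·17=102, Largo→A 8·6=48, Galt→A 2·6=12, Tring→A 13·5=65. Service cost 339.
{C}: service cost 361
{D}: service cost 376
Among all 4 size-1 choices, {A} is lowest.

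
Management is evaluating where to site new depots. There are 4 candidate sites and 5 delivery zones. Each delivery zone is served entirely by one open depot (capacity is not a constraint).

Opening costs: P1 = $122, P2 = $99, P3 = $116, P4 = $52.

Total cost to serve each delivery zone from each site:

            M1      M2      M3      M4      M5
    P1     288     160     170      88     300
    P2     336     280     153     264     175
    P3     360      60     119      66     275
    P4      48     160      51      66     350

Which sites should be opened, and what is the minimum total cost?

Open P2 and P4; minimum total cost 651.

For any fixed open set, each delivery zone goes to its cheapest open site; total = fixed + service.
{P2, P4}: M1→P4 48, M2→P4 160, M3→P4 51, M4→P4 66, M5→P2 175. Service 500; fixed 151; total 651.
{P2, P3, P4}: service 400 + fixed 267 = 667
{P3, P4}: M1→P4 48, M2→P3 60, M3→P4 51, M4→P3 66, M5→P3 275. Service 500; fixed 168; total 668.
{P1, P2, P3, P4}: service 400 + fixed 389 = 789
No other subset beats 651.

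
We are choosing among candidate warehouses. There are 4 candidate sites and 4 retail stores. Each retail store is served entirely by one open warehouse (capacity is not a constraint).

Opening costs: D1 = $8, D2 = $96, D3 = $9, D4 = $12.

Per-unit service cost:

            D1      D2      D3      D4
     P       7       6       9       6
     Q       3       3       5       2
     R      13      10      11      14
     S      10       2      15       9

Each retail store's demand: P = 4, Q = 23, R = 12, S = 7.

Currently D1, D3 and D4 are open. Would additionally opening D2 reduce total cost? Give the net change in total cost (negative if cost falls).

No — net change +35 (cost rises by 35).

Current service cost with {D1, D3, D4}: 265.
Adding D2: each retail store re-picks its cheapest; new service cost 204, saving 61.
Extra fixed cost: 96. Net change = 96 − 61 = 35.
(Totals: 294 → 329.)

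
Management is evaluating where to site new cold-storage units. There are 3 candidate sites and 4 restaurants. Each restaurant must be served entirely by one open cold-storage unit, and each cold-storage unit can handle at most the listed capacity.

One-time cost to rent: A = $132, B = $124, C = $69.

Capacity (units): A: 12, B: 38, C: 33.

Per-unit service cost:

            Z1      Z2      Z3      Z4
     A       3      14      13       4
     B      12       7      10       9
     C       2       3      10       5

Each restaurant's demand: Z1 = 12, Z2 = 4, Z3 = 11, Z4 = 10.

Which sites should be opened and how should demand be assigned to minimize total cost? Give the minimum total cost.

Open {A, C}: Z1→C 2·12=24, Z2→C 3·4=12, Z3→C 10·11=110, Z4→A 4·10=40.
Loads: A carries 10/12, C carries 27/33. Service 186; fixed 201; total 387.
Next best feasible plan costs 389.

Minimum total cost: 387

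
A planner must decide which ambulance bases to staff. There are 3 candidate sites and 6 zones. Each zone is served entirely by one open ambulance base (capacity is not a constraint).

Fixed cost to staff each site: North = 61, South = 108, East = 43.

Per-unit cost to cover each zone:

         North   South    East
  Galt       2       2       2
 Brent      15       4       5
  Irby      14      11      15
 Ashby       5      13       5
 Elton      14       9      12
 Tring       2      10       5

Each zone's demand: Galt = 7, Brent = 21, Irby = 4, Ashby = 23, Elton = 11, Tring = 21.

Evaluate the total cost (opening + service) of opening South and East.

Total cost: 612

Each zone is assigned to its cheapest site among the open ones.
{South, East}: Galt→South 2·7=14, Brent→South 4·21=84, Irby→South 11·4=44, Ashby→East 5·23=115, Elton→South 9·11=99, Tring→East 5·21=105. Service 461; fixed 151; total 612.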